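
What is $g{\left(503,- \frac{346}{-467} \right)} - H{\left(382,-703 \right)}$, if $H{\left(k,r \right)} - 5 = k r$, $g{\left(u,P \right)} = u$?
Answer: $269044$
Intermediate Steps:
$H{\left(k,r \right)} = 5 + k r$
$g{\left(503,- \frac{346}{-467} \right)} - H{\left(382,-703 \right)} = 503 - \left(5 + 382 \left(-703\right)\right) = 503 - \left(5 - 268546\right) = 503 - -268541 = 503 + 268541 = 269044$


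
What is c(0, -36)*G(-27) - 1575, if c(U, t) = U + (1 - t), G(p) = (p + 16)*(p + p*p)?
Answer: -287289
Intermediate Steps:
G(p) = (16 + p)*(p + p**2)
c(U, t) = 1 + U - t
c(0, -36)*G(-27) - 1575 = (1 + 0 - 1*(-36))*(-27*(16 + (-27)**2 + 17*(-27))) - 1575 = (1 + 0 + 36)*(-27*(16 + 729 - 459)) - 1575 = 37*(-27*286) - 1575 = 37*(-7722) - 1575 = -285714 - 1575 = -287289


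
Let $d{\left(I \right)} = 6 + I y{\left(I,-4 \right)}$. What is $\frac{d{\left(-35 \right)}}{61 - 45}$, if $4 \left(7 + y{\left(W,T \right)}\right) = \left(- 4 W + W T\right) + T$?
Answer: $- \frac{541}{4} \approx -135.25$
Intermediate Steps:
$y{\left(W,T \right)} = -7 - W + \frac{T}{4} + \frac{T W}{4}$ ($y{\left(W,T \right)} = -7 + \frac{\left(- 4 W + W T\right) + T}{4} = -7 + \frac{\left(- 4 W + T W\right) + T}{4} = -7 + \frac{T - 4 W + T W}{4} = -7 + \left(- W + \frac{T}{4} + \frac{T W}{4}\right) = -7 - W + \frac{T}{4} + \frac{T W}{4}$)
$d{\left(I \right)} = 6 + I \left(-8 - 2 I\right)$ ($d{\left(I \right)} = 6 + I \left(-7 - I + \frac{1}{4} \left(-4\right) + \frac{1}{4} \left(-4\right) I\right) = 6 + I \left(-7 - I - 1 - I\right) = 6 + I \left(-8 - 2 I\right)$)
$\frac{d{\left(-35 \right)}}{61 - 45} = \frac{6 - - 70 \left(4 - 35\right)}{61 - 45} = \frac{6 - \left(-70\right) \left(-31\right)}{16} = \frac{6 - 2170}{16} = \frac{1}{16} \left(-2164\right) = - \frac{541}{4}$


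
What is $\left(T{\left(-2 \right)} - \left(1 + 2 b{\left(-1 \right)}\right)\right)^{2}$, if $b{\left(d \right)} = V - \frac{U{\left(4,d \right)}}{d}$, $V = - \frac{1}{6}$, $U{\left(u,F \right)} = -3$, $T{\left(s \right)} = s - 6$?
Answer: $\frac{64}{9} \approx 7.1111$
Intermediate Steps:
$T{\left(s \right)} = -6 + s$ ($T{\left(s \right)} = s - 6 = -6 + s$)
$V = - \frac{1}{6}$ ($V = \left(-1\right) \frac{1}{6} = - \frac{1}{6} \approx -0.16667$)
$b{\left(d \right)} = - \frac{1}{6} + \frac{3}{d}$ ($b{\left(d \right)} = - \frac{1}{6} - - \frac{3}{d} = - \frac{1}{6} + \frac{3}{d}$)
$\left(T{\left(-2 \right)} - \left(1 + 2 b{\left(-1 \right)}\right)\right)^{2} = \left(\left(-6 - 2\right) + \left(- 2 \frac{18 - -1}{6 \left(-1\right)} + \left(\left(-5 + 4\right) + 0\right)\right)\right)^{2} = \left(-8 + \left(- 2 \cdot \frac{1}{6} \left(-1\right) \left(18 + 1\right) + \left(-1 + 0\right)\right)\right)^{2} = \left(-8 - \left(1 + 2 \cdot \frac{1}{6} \left(-1\right) 19\right)\right)^{2} = \left(-8 - - \frac{16}{3}\right)^{2} = \left(-8 + \left(\frac{19}{3} - 1\right)\right)^{2} = \left(-8 + \frac{16}{3}\right)^{2} = \left(- \frac{8}{3}\right)^{2} = \frac{64}{9}$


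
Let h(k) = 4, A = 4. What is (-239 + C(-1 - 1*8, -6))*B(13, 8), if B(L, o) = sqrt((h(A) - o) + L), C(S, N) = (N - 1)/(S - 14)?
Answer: -16470/23 ≈ -716.09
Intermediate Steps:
C(S, N) = (-1 + N)/(-14 + S)
B(L, o) = sqrt(4 + L - o) (B(L, o) = sqrt((4 - o) + L) = sqrt(4 + L - o))
(-239 + C(-1 - 1*8, -6))*B(13, 8) = (-239 + (-1 - 6)/(-14 + (-1 - 1*8)))*sqrt(4 + 13 - 1*8) = (-239 - 7/(-14 + (-1 - 8)))*sqrt(4 + 13 - 8) = (-239 - 7/(-14 - 9))*sqrt(9) = (-239 - 7/(-23))*3 = (-239 - 1/23*(-7))*3 = (-239 + 7/23)*3 = -5490/23*3 = -16470/23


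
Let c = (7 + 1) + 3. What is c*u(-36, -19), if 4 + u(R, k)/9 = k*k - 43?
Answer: 31086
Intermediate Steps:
c = 11 (c = 8 + 3 = 11)
u(R, k) = -423 + 9*k**2 (u(R, k) = -36 + 9*(k*k - 43) = -36 + 9*(k**2 - 43) = -36 + 9*(-43 + k**2) = -36 + (-387 + 9*k**2) = -423 + 9*k**2)
c*u(-36, -19) = 11*(-423 + 9*(-19)**2) = 11*(-423 + 9*361) = 11*(-423 + 3249) = 11*2826 = 31086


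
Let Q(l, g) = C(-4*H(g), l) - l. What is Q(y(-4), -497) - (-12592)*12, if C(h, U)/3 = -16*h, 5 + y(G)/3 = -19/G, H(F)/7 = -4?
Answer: 582915/4 ≈ 1.4573e+5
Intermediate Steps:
H(F) = -28 (H(F) = 7*(-4) = -28)
y(G) = -15 - 57/G (y(G) = -15 + 3*(-19/G) = -15 - 57/G)
C(h, U) = -48*h (C(h, U) = 3*(-16*h) = -48*h)
Q(l, g) = -5376 - l (Q(l, g) = -(-192)*(-28) - l = -48*112 - l = -5376 - l)
Q(y(-4), -497) - (-12592)*12 = (-5376 - (-15 - 57/(-4))) - (-12592)*12 = (-5376 - (-15 - 57*(-¼))) - 1*(-151104) = (-5376 - (-15 + 57/4)) + 151104 = (-5376 - 1*(-¾)) + 151104 = (-5376 + ¾) + 151104 = -21501/4 + 151104 = 582915/4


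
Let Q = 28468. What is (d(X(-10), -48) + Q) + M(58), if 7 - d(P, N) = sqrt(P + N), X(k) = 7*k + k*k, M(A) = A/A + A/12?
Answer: 170885/6 - 3*I*sqrt(2) ≈ 28481.0 - 4.2426*I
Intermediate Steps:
M(A) = 1 + A/12 (M(A) = 1 + A*(1/12) = 1 + A/12)
X(k) = k**2 + 7*k (X(k) = 7*k + k**2 = k**2 + 7*k)
d(P, N) = 7 - sqrt(N + P) (d(P, N) = 7 - sqrt(P + N) = 7 - sqrt(N + P))
(d(X(-10), -48) + Q) + M(58) = ((7 - sqrt(-48 - 10*(7 - 10))) + 28468) + (1 + (1/12)*58) = ((7 - sqrt(-48 - 10*(-3))) + 28468) + (1 + 29/6) = ((7 - sqrt(-48 + 30)) + 28468) + 35/6 = ((7 - sqrt(-18)) + 28468) + 35/6 = ((7 - 3*I*sqrt(2)) + 28468) + 35/6 = (28475 - 3*I*sqrt(2)) + 35/6 = 170885/6 - 3*I*sqrt(2)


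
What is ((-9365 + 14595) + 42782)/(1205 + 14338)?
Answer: 16004/5181 ≈ 3.0890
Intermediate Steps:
((-9365 + 14595) + 42782)/(1205 + 14338) = (5230 + 42782)/15543 = 48012*(1/15543) = 16004/5181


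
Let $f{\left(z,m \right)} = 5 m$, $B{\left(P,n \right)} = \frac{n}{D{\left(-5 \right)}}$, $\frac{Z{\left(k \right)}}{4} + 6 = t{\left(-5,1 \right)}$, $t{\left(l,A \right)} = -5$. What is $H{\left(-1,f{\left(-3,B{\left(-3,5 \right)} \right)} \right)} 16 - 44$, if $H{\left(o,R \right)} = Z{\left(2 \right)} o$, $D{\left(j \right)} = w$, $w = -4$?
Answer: $660$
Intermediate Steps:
$Z{\left(k \right)} = -44$ ($Z{\left(k \right)} = -24 + 4 \left(-5\right) = -24 - 20 = -44$)
$D{\left(j \right)} = -4$
$B{\left(P,n \right)} = - \frac{n}{4}$ ($B{\left(P,n \right)} = \frac{n}{-4} = n \left(- \frac{1}{4}\right) = - \frac{n}{4}$)
$H{\left(o,R \right)} = - 44 o$
$H{\left(-1,f{\left(-3,B{\left(-3,5 \right)} \right)} \right)} 16 - 44 = \left(-44\right) \left(-1\right) 16 - 44 = 44 \cdot 16 - 44 = 704 - 44 = 660$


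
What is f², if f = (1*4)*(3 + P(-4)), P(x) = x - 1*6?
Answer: 784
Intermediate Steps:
P(x) = -6 + x (P(x) = x - 6 = -6 + x)
f = -28 (f = (1*4)*(3 + (-6 - 4)) = 4*(3 - 10) = 4*(-7) = -28)
f² = (-28)² = 784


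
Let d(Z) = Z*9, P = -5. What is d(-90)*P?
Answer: 4050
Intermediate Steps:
d(Z) = 9*Z
d(-90)*P = (9*(-90))*(-5) = -810*(-5) = 4050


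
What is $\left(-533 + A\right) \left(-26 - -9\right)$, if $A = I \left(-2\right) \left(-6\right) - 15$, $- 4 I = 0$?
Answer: $9316$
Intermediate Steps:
$I = 0$ ($I = \left(- \frac{1}{4}\right) 0 = 0$)
$A = -15$ ($A = 0 \left(-2\right) \left(-6\right) - 15 = 0 \left(-6\right) - 15 = 0 - 15 = -15$)
$\left(-533 + A\right) \left(-26 - -9\right) = \left(-533 - 15\right) \left(-26 - -9\right) = - 548 \left(-26 + 9\right) = \left(-548\right) \left(-17\right) = 9316$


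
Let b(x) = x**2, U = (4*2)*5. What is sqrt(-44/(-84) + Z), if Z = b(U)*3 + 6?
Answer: sqrt(2119677)/21 ≈ 69.329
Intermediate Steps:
U = 40 (U = 8*5 = 40)
Z = 4806 (Z = 40**2*3 + 6 = 1600*3 + 6 = 4800 + 6 = 4806)
sqrt(-44/(-84) + Z) = sqrt(-44/(-84) + 4806) = sqrt(-44*(-1/84) + 4806) = sqrt(11/21 + 4806) = sqrt(100937/21) = sqrt(2119677)/21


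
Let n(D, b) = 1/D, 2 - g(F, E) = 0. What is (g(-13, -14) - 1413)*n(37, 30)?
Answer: -1411/37 ≈ -38.135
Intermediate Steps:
g(F, E) = 2 (g(F, E) = 2 - 1*0 = 2 + 0 = 2)
(g(-13, -14) - 1413)*n(37, 30) = (2 - 1413)/37 = -1411*1/37 = -1411/37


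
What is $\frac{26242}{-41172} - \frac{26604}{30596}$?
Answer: $- \frac{237280015}{157462314} \approx -1.5069$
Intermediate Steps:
$\frac{26242}{-41172} - \frac{26604}{30596} = 26242 \left(- \frac{1}{41172}\right) - \frac{6651}{7649} = - \frac{13121}{20586} - \frac{6651}{7649} = - \frac{237280015}{157462314}$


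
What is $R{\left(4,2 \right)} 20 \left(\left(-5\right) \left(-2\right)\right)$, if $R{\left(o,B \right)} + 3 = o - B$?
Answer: $-200$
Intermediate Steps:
$R{\left(o,B \right)} = -3 + o - B$ ($R{\left(o,B \right)} = -3 - \left(B - o\right) = -3 + o - B$)
$R{\left(4,2 \right)} 20 \left(\left(-5\right) \left(-2\right)\right) = \left(-3 + 4 - 2\right) 20 \left(\left(-5\right) \left(-2\right)\right) = \left(-3 + 4 - 2\right) 20 \cdot 10 = \left(-1\right) 20 \cdot 10 = \left(-20\right) 10 = -200$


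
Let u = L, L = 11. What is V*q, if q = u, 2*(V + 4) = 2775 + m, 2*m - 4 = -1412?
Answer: 22693/2 ≈ 11347.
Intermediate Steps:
m = -704 (m = 2 + (½)*(-1412) = 2 - 706 = -704)
V = 2063/2 (V = -4 + (2775 - 704)/2 = -4 + (½)*2071 = -4 + 2071/2 = 2063/2 ≈ 1031.5)
u = 11
q = 11
V*q = (2063/2)*11 = 22693/2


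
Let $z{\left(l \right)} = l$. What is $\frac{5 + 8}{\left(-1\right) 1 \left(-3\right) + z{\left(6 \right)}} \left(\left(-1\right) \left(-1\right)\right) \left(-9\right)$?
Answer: $-13$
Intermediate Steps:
$\frac{5 + 8}{\left(-1\right) 1 \left(-3\right) + z{\left(6 \right)}} \left(\left(-1\right) \left(-1\right)\right) \left(-9\right) = \frac{5 + 8}{\left(-1\right) 1 \left(-3\right) + 6} \left(\left(-1\right) \left(-1\right)\right) \left(-9\right) = \frac{13}{\left(-1\right) \left(-3\right) + 6} \cdot 1 \left(-9\right) = \frac{13}{3 + 6} \cdot 1 \left(-9\right) = \frac{13}{9} \cdot 1 \left(-9\right) = \frac{13}{9} \left(-9\right) = -13$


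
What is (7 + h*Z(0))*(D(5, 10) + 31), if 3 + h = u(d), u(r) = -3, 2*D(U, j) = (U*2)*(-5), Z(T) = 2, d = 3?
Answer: -30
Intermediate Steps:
D(U, j) = -5*U (D(U, j) = ((U*2)*(-5))/2 = ((2*U)*(-5))/2 = (-10*U)/2 = -5*U)
h = -6 (h = -3 - 3 = -6)
(7 + h*Z(0))*(D(5, 10) + 31) = (7 - 6*2)*(-5*5 + 31) = (7 - 12)*(-25 + 31) = -5*6 = -30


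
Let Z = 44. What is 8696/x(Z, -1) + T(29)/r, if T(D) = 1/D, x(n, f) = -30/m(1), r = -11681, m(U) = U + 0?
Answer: -1472880667/5081235 ≈ -289.87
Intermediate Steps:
m(U) = U
x(n, f) = -30 (x(n, f) = -30/1 = -30*1 = -30)
8696/x(Z, -1) + T(29)/r = 8696/(-30) + 1/(29*(-11681)) = 8696*(-1/30) + (1/29)*(-1/11681) = -4348/15 - 1/338749 = -1472880667/5081235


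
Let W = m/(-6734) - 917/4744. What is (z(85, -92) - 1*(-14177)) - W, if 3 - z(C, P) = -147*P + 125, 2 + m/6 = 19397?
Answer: 8760805667/15973048 ≈ 548.47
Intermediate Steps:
m = 116370 (m = -12 + 6*19397 = -12 + 116382 = 116370)
z(C, P) = -122 + 147*P (z(C, P) = 3 - (-147*P + 125) = 3 - (125 - 147*P) = 3 + (-125 + 147*P) = -122 + 147*P)
W = -279117179/15973048 (W = 116370/(-6734) - 917/4744 = 116370*(-1/6734) - 917*1/4744 = -58185/3367 - 917/4744 = -279117179/15973048 ≈ -17.474)
(z(85, -92) - 1*(-14177)) - W = ((-122 + 147*(-92)) - 1*(-14177)) - 1*(-279117179/15973048) = ((-122 - 13524) + 14177) + 279117179/15973048 = (-13646 + 14177) + 279117179/15973048 = 531 + 279117179/15973048 = 8760805667/15973048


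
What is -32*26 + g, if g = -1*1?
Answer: -833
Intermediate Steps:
g = -1
-32*26 + g = -32*26 - 1 = -832 - 1 = -833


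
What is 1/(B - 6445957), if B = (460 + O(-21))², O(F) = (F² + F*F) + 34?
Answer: -1/4552581 ≈ -2.1966e-7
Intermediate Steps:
O(F) = 34 + 2*F² (O(F) = (F² + F²) + 34 = 2*F² + 34 = 34 + 2*F²)
B = 1893376 (B = (460 + (34 + 2*(-21)²))² = (460 + (34 + 2*441))² = (460 + (34 + 882))² = (460 + 916)² = 1376² = 1893376)
1/(B - 6445957) = 1/(1893376 - 6445957) = 1/(-4552581) = -1/4552581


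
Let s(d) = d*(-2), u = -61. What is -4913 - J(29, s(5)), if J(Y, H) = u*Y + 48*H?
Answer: -2664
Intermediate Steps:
s(d) = -2*d
J(Y, H) = -61*Y + 48*H
-4913 - J(29, s(5)) = -4913 - (-61*29 + 48*(-2*5)) = -4913 - (-1769 + 48*(-10)) = -4913 - (-1769 - 480) = -4913 - 1*(-2249) = -4913 + 2249 = -2664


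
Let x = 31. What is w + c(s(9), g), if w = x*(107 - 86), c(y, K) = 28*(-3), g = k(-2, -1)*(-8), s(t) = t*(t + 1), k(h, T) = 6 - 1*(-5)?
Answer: 567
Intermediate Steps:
k(h, T) = 11 (k(h, T) = 6 + 5 = 11)
s(t) = t*(1 + t)
g = -88 (g = 11*(-8) = -88)
c(y, K) = -84
w = 651 (w = 31*(107 - 86) = 31*21 = 651)
w + c(s(9), g) = 651 - 84 = 567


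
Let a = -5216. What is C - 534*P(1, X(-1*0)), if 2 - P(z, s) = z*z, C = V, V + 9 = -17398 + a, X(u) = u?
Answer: -23157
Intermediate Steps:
V = -22623 (V = -9 + (-17398 - 5216) = -9 - 22614 = -22623)
C = -22623
P(z, s) = 2 - z**2 (P(z, s) = 2 - z*z = 2 - z**2)
C - 534*P(1, X(-1*0)) = -22623 - 534*(2 - 1*1**2) = -22623 - 534*(2 - 1*1) = -22623 - 534*(2 - 1) = -22623 - 534*1 = -22623 - 534 = -23157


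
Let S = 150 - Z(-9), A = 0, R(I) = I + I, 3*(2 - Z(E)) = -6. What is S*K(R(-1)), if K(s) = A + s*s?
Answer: 584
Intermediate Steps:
Z(E) = 4 (Z(E) = 2 - 1/3*(-6) = 2 + 2 = 4)
R(I) = 2*I
K(s) = s**2 (K(s) = 0 + s*s = 0 + s**2 = s**2)
S = 146 (S = 150 - 1*4 = 150 - 4 = 146)
S*K(R(-1)) = 146*(2*(-1))**2 = 146*(-2)**2 = 146*4 = 584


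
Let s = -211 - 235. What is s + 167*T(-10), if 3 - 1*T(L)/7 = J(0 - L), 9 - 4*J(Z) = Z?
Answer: 13413/4 ≈ 3353.3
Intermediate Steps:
s = -446
J(Z) = 9/4 - Z/4
T(L) = 21/4 - 7*L/4 (T(L) = 21 - 7*(9/4 - (0 - L)/4) = 21 - 7*(9/4 - (-1)*L/4) = 21 - 7*(9/4 + L/4) = 21 + (-63/4 - 7*L/4) = 21/4 - 7*L/4)
s + 167*T(-10) = -446 + 167*(21/4 - 7/4*(-10)) = -446 + 167*(21/4 + 35/2) = -446 + 167*(91/4) = -446 + 15197/4 = 13413/4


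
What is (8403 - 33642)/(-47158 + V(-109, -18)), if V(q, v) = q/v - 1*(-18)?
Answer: 454302/848411 ≈ 0.53547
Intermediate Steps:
V(q, v) = 18 + q/v (V(q, v) = q/v + 18 = 18 + q/v)
(8403 - 33642)/(-47158 + V(-109, -18)) = (8403 - 33642)/(-47158 + (18 - 109/(-18))) = -25239/(-47158 + (18 - 109*(-1/18))) = -25239/(-47158 + (18 + 109/18)) = -25239/(-47158 + 433/18) = -25239/(-848411/18) = -25239*(-18/848411) = 454302/848411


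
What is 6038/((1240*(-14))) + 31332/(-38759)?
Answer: -7938269/6865880 ≈ -1.1562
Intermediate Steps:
6038/((1240*(-14))) + 31332/(-38759) = 6038/(-17360) + 31332*(-1/38759) = 6038*(-1/17360) - 4476/5537 = -3019/8680 - 4476/5537 = -7938269/6865880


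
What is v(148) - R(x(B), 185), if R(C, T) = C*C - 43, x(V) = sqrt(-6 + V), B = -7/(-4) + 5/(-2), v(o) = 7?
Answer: 227/4 ≈ 56.750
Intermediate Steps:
B = -3/4 (B = -7*(-1/4) + 5*(-1/2) = 7/4 - 5/2 = -3/4 ≈ -0.75000)
R(C, T) = -43 + C**2 (R(C, T) = C**2 - 43 = -43 + C**2)
v(148) - R(x(B), 185) = 7 - (-43 + (sqrt(-6 - 3/4))**2) = 7 - (-43 + (sqrt(-27/4))**2) = 7 - (-43 + (3*I*sqrt(3)/2)**2) = 7 - (-43 - 27/4) = 7 - 1*(-199/4) = 7 + 199/4 = 227/4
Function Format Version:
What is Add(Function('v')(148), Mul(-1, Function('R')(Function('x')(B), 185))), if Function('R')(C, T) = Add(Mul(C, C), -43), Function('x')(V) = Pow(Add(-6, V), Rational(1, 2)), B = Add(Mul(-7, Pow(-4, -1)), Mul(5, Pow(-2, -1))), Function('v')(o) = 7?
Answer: Rational(227, 4) ≈ 56.750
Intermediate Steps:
B = Rational(-3, 4) (B = Add(Mul(-7, Rational(-1, 4)), Mul(5, Rational(-1, 2))) = Add(Rational(7, 4), Rational(-5, 2)) = Rational(-3, 4) ≈ -0.75000)
Function('R')(C, T) = Add(-43, Pow(C, 2)) (Function('R')(C, T) = Add(Pow(C, 2), -43) = Add(-43, Pow(C, 2)))
Add(Function('v')(148), Mul(-1, Function('R')(Function('x')(B), 185))) = Add(7, Mul(-1, Add(-43, Pow(Pow(Add(-6, Rational(-3, 4)), Rational(1, 2)), 2)))) = Add(7, Mul(-1, Add(-43, Pow(Pow(Rational(-27, 4), Rational(1, 2)), 2)))) = Add(7, Mul(-1, Add(-43, Pow(Mul(Rational(3, 2), I, Pow(3, Rational(1, 2))), 2)))) = Add(7, Mul(-1, Add(-43, Rational(-27, 4)))) = Add(7, Mul(-1, Rational(-199, 4))) = Add(7, Rational(199, 4)) = Rational(227, 4)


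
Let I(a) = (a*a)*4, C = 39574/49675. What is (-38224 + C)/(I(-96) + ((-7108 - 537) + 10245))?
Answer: -949368813/980187100 ≈ -0.96856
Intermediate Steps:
C = 39574/49675 (C = 39574*(1/49675) = 39574/49675 ≈ 0.79666)
I(a) = 4*a² (I(a) = a²*4 = 4*a²)
(-38224 + C)/(I(-96) + ((-7108 - 537) + 10245)) = (-38224 + 39574/49675)/(4*(-96)² + ((-7108 - 537) + 10245)) = -1898737626/(49675*(4*9216 + (-7645 + 10245))) = -1898737626/(49675*(36864 + 2600)) = -1898737626/49675/39464 = -1898737626/49675*1/39464 = -949368813/980187100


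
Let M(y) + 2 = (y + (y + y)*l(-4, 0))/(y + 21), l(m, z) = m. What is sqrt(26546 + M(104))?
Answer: 2*sqrt(4146590)/25 ≈ 162.91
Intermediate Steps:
M(y) = -2 - 7*y/(21 + y) (M(y) = -2 + (y + (y + y)*(-4))/(y + 21) = -2 + (y + (2*y)*(-4))/(21 + y) = -2 + (y - 8*y)/(21 + y) = -2 + (-7*y)/(21 + y) = -2 - 7*y/(21 + y))
sqrt(26546 + M(104)) = sqrt(26546 + 3*(-14 - 3*104)/(21 + 104)) = sqrt(26546 + 3*(-14 - 312)/125) = sqrt(26546 + 3*(1/125)*(-326)) = sqrt(26546 - 978/125) = sqrt(3317272/125) = 2*sqrt(4146590)/25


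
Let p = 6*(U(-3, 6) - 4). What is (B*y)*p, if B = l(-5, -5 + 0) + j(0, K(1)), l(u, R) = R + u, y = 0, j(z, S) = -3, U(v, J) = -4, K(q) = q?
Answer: 0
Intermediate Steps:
p = -48 (p = 6*(-4 - 4) = 6*(-8) = -48)
B = -13 (B = ((-5 + 0) - 5) - 3 = (-5 - 5) - 3 = -10 - 3 = -13)
(B*y)*p = -13*0*(-48) = 0*(-48) = 0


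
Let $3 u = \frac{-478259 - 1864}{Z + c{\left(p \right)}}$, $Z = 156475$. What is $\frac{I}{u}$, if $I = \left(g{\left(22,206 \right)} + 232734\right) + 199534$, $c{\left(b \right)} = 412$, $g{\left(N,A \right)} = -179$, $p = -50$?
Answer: $- \frac{9684163849}{22863} \approx -4.2357 \cdot 10^{5}$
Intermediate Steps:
$I = 432089$ ($I = \left(-179 + 232734\right) + 199534 = 232555 + 199534 = 432089$)
$u = - \frac{160041}{156887}$ ($u = \frac{\left(-478259 - 1864\right) \frac{1}{156475 + 412}}{3} = \frac{\left(-478259 - 1864\right) \frac{1}{156887}}{3} = \frac{\left(-480123\right) \frac{1}{156887}}{3} = \frac{1}{3} \left(- \frac{480123}{156887}\right) = - \frac{160041}{156887} \approx -1.0201$)
$\frac{I}{u} = \frac{432089}{- \frac{160041}{156887}} = 432089 \left(- \frac{156887}{160041}\right) = - \frac{9684163849}{22863}$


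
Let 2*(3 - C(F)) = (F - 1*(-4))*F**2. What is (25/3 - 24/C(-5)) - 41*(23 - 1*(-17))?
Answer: -151889/93 ≈ -1633.2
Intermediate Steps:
C(F) = 3 - F**2*(4 + F)/2 (C(F) = 3 - (F - 1*(-4))*F**2/2 = 3 - (F + 4)*F**2/2 = 3 - (4 + F)*F**2/2 = 3 - F**2*(4 + F)/2)
(25/3 - 24/C(-5)) - 41*(23 - 1*(-17)) = (25/3 - 24/(3 - 2*(-5)**2 - 1/2*(-5)**3)) - 41*(23 - 1*(-17)) = (25*(1/3) - 24/(3 - 2*25 - 1/2*(-125))) - 41*(23 + 17) = (25/3 - 24/(3 - 50 + 125/2)) - 41*40 = (25/3 - 24/31/2) - 1640 = (25/3 - 24*2/31) - 1640 = (25/3 - 48/31) - 1640 = 631/93 - 1640 = -151889/93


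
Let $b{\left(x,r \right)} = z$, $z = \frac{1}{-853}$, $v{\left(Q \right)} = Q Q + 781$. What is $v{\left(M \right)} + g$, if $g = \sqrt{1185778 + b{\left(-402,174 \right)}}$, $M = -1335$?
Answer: $1783006 + \frac{7 \sqrt{17607811101}}{853} \approx 1.7841 \cdot 10^{6}$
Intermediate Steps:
$v{\left(Q \right)} = 781 + Q^{2}$ ($v{\left(Q \right)} = Q^{2} + 781 = 781 + Q^{2}$)
$z = - \frac{1}{853} \approx -0.0011723$
$b{\left(x,r \right)} = - \frac{1}{853}$
$g = \frac{7 \sqrt{17607811101}}{853}$ ($g = \sqrt{1185778 - \frac{1}{853}} = \sqrt{\frac{1011468633}{853}} = \frac{7 \sqrt{17607811101}}{853} \approx 1088.9$)
$v{\left(M \right)} + g = \left(781 + \left(-1335\right)^{2}\right) + \frac{7 \sqrt{17607811101}}{853} = \left(781 + 1782225\right) + \frac{7 \sqrt{17607811101}}{853} = 1783006 + \frac{7 \sqrt{17607811101}}{853}$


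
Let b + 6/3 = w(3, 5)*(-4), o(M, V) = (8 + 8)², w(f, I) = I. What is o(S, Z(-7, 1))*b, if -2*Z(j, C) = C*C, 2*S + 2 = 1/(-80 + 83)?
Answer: -5632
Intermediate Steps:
S = -⅚ (S = -1 + 1/(2*(-80 + 83)) = -1 + (½)/3 = -1 + (½)*(⅓) = -1 + ⅙ = -⅚ ≈ -0.83333)
Z(j, C) = -C²/2 (Z(j, C) = -C*C/2 = -C²/2)
o(M, V) = 256 (o(M, V) = 16² = 256)
b = -22 (b = -2 + 5*(-4) = -2 - 20 = -22)
o(S, Z(-7, 1))*b = 256*(-22) = -5632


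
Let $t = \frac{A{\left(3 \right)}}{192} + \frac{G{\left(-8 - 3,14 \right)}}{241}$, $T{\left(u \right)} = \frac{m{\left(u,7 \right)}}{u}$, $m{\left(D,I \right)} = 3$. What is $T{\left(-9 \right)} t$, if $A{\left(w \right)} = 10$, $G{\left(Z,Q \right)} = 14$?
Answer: $- \frac{2549}{69408} \approx -0.036725$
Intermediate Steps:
$T{\left(u \right)} = \frac{3}{u}$
$t = \frac{2549}{23136}$ ($t = \frac{10}{192} + \frac{14}{241} = 10 \cdot \frac{1}{192} + 14 \cdot \frac{1}{241} = \frac{5}{96} + \frac{14}{241} = \frac{2549}{23136} \approx 0.11017$)
$T{\left(-9 \right)} t = \frac{3}{-9} \cdot \frac{2549}{23136} = 3 \left(- \frac{1}{9}\right) \frac{2549}{23136} = \left(- \frac{1}{3}\right) \frac{2549}{23136} = - \frac{2549}{69408}$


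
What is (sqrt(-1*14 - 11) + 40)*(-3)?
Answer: -120 - 15*I ≈ -120.0 - 15.0*I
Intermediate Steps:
(sqrt(-1*14 - 11) + 40)*(-3) = (sqrt(-14 - 11) + 40)*(-3) = (sqrt(-25) + 40)*(-3) = (5*I + 40)*(-3) = (40 + 5*I)*(-3) = -120 - 15*I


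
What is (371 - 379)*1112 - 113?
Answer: -9009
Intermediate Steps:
(371 - 379)*1112 - 113 = -8*1112 - 113 = -8896 - 113 = -9009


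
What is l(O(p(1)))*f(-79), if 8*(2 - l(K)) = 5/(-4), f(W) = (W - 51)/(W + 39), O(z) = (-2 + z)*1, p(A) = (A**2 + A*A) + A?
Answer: 897/128 ≈ 7.0078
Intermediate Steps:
p(A) = A + 2*A**2 (p(A) = (A**2 + A**2) + A = 2*A**2 + A = A + 2*A**2)
O(z) = -2 + z
f(W) = (-51 + W)/(39 + W)
l(K) = 69/32 (l(K) = 2 - 5/(8*(-4)) = 2 - 5*(-1)/(8*4) = 2 - 1/8*(-5/4) = 2 + 5/32 = 69/32)
l(O(p(1)))*f(-79) = 69*((-51 - 79)/(39 - 79))/32 = 69*(-130/(-40))/32 = 69*(-1/40*(-130))/32 = (69/32)*(13/4) = 897/128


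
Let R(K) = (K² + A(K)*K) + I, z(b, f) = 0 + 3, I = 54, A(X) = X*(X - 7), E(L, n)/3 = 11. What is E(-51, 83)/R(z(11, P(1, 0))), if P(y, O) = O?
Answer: 11/9 ≈ 1.2222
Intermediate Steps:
E(L, n) = 33 (E(L, n) = 3*11 = 33)
A(X) = X*(-7 + X)
z(b, f) = 3
R(K) = 54 + K² + K²*(-7 + K) (R(K) = (K² + (K*(-7 + K))*K) + 54 = (K² + K²*(-7 + K)) + 54 = 54 + K² + K²*(-7 + K))
E(-51, 83)/R(z(11, P(1, 0))) = 33/(54 + 3³ - 6*3²) = 33/(54 + 27 - 6*9) = 33/(54 + 27 - 54) = 33/27 = 33*(1/27) = 11/9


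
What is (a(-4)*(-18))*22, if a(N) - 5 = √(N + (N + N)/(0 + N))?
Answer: -1980 - 396*I*√2 ≈ -1980.0 - 560.03*I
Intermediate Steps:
a(N) = 5 + √(2 + N) (a(N) = 5 + √(N + (N + N)/(0 + N)) = 5 + √(N + (2*N)/N) = 5 + √(N + 2) = 5 + √(2 + N))
(a(-4)*(-18))*22 = ((5 + √(2 - 4))*(-18))*22 = ((5 + √(-2))*(-18))*22 = ((5 + I*√2)*(-18))*22 = (-90 - 18*I*√2)*22 = -1980 - 396*I*√2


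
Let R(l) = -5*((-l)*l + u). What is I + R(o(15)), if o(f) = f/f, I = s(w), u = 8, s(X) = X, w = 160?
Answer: 125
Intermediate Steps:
I = 160
o(f) = 1
R(l) = -40 + 5*l**2 (R(l) = -5*((-l)*l + 8) = -5*(-l**2 + 8) = -5*(8 - l**2) = -40 + 5*l**2)
I + R(o(15)) = 160 + (-40 + 5*1**2) = 160 + (-40 + 5*1) = 160 + (-40 + 5) = 160 - 35 = 125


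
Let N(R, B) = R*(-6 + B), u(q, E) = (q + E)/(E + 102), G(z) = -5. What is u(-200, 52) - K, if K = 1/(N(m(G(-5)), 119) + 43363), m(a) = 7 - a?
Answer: -3309283/3443363 ≈ -0.96106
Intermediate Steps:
u(q, E) = (E + q)/(102 + E)
K = 1/44719 (K = 1/((7 - 1*(-5))*(-6 + 119) + 43363) = 1/((7 + 5)*113 + 43363) = 1/(12*113 + 43363) = 1/(1356 + 43363) = 1/44719 ≈ 2.2362e-5)
u(-200, 52) - K = (52 - 200)/(102 + 52) - 1*1/44719 = -148/154 - 1/44719 = (1/154)*(-148) - 1/44719 = -74/77 - 1/44719 = -3309283/3443363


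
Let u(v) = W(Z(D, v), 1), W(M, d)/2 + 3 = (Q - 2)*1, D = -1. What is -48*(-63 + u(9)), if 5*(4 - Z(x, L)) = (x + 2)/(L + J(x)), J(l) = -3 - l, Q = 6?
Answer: 2928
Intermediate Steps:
Z(x, L) = 4 - (2 + x)/(5*(-3 + L - x)) (Z(x, L) = 4 - (x + 2)/(5*(L + (-3 - x))) = 4 - (2 + x)/(5*(-3 + L - x)))
W(M, d) = 2 (W(M, d) = -6 + 2*((6 - 2)*1) = -6 + 2*(4*1) = -6 + 2*4 = -6 + 8 = 2)
u(v) = 2
-48*(-63 + u(9)) = -48*(-63 + 2) = -48*(-61) = 2928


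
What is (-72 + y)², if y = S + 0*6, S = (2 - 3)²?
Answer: 5041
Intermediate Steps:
S = 1 (S = (-1)² = 1)
y = 1 (y = 1 + 0*6 = 1 + 0 = 1)
(-72 + y)² = (-72 + 1)² = (-71)² = 5041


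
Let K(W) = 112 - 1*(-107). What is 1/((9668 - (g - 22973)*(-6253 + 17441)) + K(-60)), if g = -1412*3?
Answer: 1/304424179 ≈ 3.2849e-9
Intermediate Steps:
g = -4236
K(W) = 219 (K(W) = 112 + 107 = 219)
1/((9668 - (g - 22973)*(-6253 + 17441)) + K(-60)) = 1/((9668 - (-4236 - 22973)*(-6253 + 17441)) + 219) = 1/((9668 - (-27209)*11188) + 219) = 1/((9668 - 1*(-304414292)) + 219) = 1/((9668 + 304414292) + 219) = 1/(304423960 + 219) = 1/304424179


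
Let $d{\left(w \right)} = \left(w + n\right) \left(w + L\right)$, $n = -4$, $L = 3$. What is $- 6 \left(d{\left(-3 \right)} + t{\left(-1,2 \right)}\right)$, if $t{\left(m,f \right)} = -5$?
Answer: $30$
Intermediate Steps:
$d{\left(w \right)} = \left(-4 + w\right) \left(3 + w\right)$ ($d{\left(w \right)} = \left(w - 4\right) \left(w + 3\right) = \left(-4 + w\right) \left(3 + w\right)$)
$- 6 \left(d{\left(-3 \right)} + t{\left(-1,2 \right)}\right) = - 6 \left(\left(-12 + \left(-3\right)^{2} - -3\right) - 5\right) = - 6 \left(\left(-12 + 9 + 3\right) - 5\right) = - 6 \left(0 - 5\right) = \left(-6\right) \left(-5\right) = 30$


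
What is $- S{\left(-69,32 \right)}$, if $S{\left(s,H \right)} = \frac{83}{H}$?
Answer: $- \frac{83}{32} \approx -2.5938$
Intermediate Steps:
$- S{\left(-69,32 \right)} = - \frac{83}{32}$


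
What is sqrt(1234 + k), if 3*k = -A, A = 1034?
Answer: 2*sqrt(2001)/3 ≈ 29.822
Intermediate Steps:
k = -1034/3 (k = (-1*1034)/3 = (1/3)*(-1034) = -1034/3 ≈ -344.67)
sqrt(1234 + k) = sqrt(1234 - 1034/3) = sqrt(2668/3) = 2*sqrt(2001)/3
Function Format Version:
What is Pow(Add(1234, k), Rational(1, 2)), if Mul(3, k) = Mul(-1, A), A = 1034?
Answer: Mul(Rational(2, 3), Pow(2001, Rational(1, 2))) ≈ 29.822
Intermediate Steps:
k = Rational(-1034, 3) (k = Mul(Rational(1, 3), Mul(-1, 1034)) = Mul(Rational(1, 3), -1034) = Rational(-1034, 3) ≈ -344.67)
Pow(Add(1234, k), Rational(1, 2)) = Pow(Add(1234, Rational(-1034, 3)), Rational(1, 2)) = Pow(Rational(2668, 3), Rational(1, 2)) = Mul(Rational(2, 3), Pow(2001, Rational(1, 2)))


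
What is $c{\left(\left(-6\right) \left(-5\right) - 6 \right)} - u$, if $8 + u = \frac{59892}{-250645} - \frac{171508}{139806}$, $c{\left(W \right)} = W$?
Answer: $\frac{586347239726}{17520837435} \approx 33.466$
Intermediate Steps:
$u = - \frac{165847141286}{17520837435}$ ($u = -8 + \left(\frac{59892}{-250645} - \frac{171508}{139806}\right) = -8 + \left(59892 \left(- \frac{1}{250645}\right) - \frac{85754}{69903}\right) = -8 - \frac{25680441806}{17520837435} = - \frac{165847141286}{17520837435} \approx -9.4657$)
$c{\left(\left(-6\right) \left(-5\right) - 6 \right)} - u = \left(\left(-6\right) \left(-5\right) - 6\right) - - \frac{165847141286}{17520837435} = \left(30 - 6\right) + \frac{165847141286}{17520837435} = 24 + \frac{165847141286}{17520837435} = \frac{586347239726}{17520837435}$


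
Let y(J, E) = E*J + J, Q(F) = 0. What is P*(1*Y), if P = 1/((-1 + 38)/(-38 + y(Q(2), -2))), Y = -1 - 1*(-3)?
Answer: -76/37 ≈ -2.0541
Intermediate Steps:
Y = 2 (Y = -1 + 3 = 2)
y(J, E) = J + E*J
P = -38/37 (P = 1/((-1 + 38)/(-38 + 0*(1 - 2))) = 1/(37/(-38 + 0*(-1))) = 1/(37/(-38 + 0)) = 1/(37/(-38)) = 1/(37*(-1/38)) = 1/(-37/38) = -38/37 ≈ -1.0270)
P*(1*Y) = -38*2/37 = -38/37*2 = -76/37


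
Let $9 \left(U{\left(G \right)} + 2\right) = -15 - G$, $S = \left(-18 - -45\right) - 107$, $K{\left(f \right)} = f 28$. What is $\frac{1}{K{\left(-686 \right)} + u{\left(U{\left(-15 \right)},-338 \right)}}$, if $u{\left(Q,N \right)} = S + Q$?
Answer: $- \frac{1}{19290} \approx -5.184 \cdot 10^{-5}$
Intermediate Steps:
$K{\left(f \right)} = 28 f$
$S = -80$ ($S = \left(-18 + 45\right) - 107 = 27 - 107 = -80$)
$U{\left(G \right)} = - \frac{11}{3} - \frac{G}{9}$ ($U{\left(G \right)} = -2 + \frac{-15 - G}{9} = -2 - \left(\frac{5}{3} + \frac{G}{9}\right) = - \frac{11}{3} - \frac{G}{9}$)
$u{\left(Q,N \right)} = -80 + Q$
$\frac{1}{K{\left(-686 \right)} + u{\left(U{\left(-15 \right)},-338 \right)}} = \frac{1}{28 \left(-686\right) - 82} = \frac{1}{-19208 + \left(-80 + \left(- \frac{11}{3} + \frac{5}{3}\right)\right)} = \frac{1}{-19208 - 82} = \frac{1}{-19290} = - \frac{1}{19290}$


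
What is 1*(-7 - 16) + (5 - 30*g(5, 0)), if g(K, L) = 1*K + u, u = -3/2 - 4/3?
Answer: -83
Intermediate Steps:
u = -17/6 (u = -3*1/2 - 4*1/3 = -3/2 - 4/3 = -17/6 ≈ -2.8333)
g(K, L) = -17/6 + K (g(K, L) = 1*K - 17/6 = K - 17/6 = -17/6 + K)
1*(-7 - 16) + (5 - 30*g(5, 0)) = 1*(-7 - 16) + (5 - 30*(-17/6 + 5)) = 1*(-23) + (5 - 30*13/6) = -23 + (5 - 65) = -23 - 60 = -83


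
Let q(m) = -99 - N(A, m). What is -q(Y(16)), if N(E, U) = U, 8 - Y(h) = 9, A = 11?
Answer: 98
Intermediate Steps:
Y(h) = -1 (Y(h) = 8 - 1*9 = 8 - 9 = -1)
q(m) = -99 - m
-q(Y(16)) = -(-99 - 1*(-1)) = -(-99 + 1) = -1*(-98) = 98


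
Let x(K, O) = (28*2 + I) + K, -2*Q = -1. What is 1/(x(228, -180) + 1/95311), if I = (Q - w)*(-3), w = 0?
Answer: 190622/53850717 ≈ 0.0035398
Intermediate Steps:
Q = ½ (Q = -½*(-1) = ½ ≈ 0.50000)
I = -3/2 (I = (½ - 1*0)*(-3) = (½ + 0)*(-3) = (½)*(-3) = -3/2 ≈ -1.5000)
x(K, O) = 109/2 + K (x(K, O) = (28*2 - 3/2) + K = (56 - 3/2) + K = 109/2 + K)
1/(x(228, -180) + 1/95311) = 1/((109/2 + 228) + 1/95311) = 1/(565/2 + 1/95311) = 1/(53850717/190622) = 190622/53850717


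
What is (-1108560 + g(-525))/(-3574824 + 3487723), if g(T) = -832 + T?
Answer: 1109917/87101 ≈ 12.743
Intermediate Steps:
(-1108560 + g(-525))/(-3574824 + 3487723) = (-1108560 + (-832 - 525))/(-3574824 + 3487723) = (-1108560 - 1357)/(-87101) = -1109917*(-1/87101) = 1109917/87101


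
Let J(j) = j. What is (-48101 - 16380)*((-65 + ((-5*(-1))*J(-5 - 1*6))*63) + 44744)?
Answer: -2657519934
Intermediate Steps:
(-48101 - 16380)*((-65 + ((-5*(-1))*J(-5 - 1*6))*63) + 44744) = (-48101 - 16380)*((-65 + ((-5*(-1))*(-5 - 1*6))*63) + 44744) = -64481*((-65 + (5*(-5 - 6))*63) + 44744) = -64481*((-65 + (5*(-11))*63) + 44744) = -64481*((-65 - 55*63) + 44744) = -64481*((-65 - 3465) + 44744) = -64481*(-3530 + 44744) = -64481*41214 = -2657519934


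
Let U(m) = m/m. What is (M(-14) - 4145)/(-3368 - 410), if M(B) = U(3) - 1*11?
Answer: 4155/3778 ≈ 1.0998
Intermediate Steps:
U(m) = 1
M(B) = -10 (M(B) = 1 - 1*11 = 1 - 11 = -10)
(M(-14) - 4145)/(-3368 - 410) = (-10 - 4145)/(-3368 - 410) = -4155/(-3778) = -4155*(-1/3778) = 4155/3778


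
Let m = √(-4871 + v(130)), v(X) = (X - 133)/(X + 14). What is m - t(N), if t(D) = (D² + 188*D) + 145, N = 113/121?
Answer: -4706238/14641 + I*√701427/12 ≈ -321.44 + 69.793*I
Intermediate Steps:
v(X) = (-133 + X)/(14 + X)
N = 113/121 (N = 113*(1/121) = 113/121 ≈ 0.93388)
t(D) = 145 + D² + 188*D
m = I*√701427/12 (m = √(-4871 + (-133 + 130)/(14 + 130)) = √(-4871 - 3/144) = √(-4871 + (1/144)*(-3)) = √(-4871 - 1/48) = √(-233809/48) = I*√701427/12 ≈ 69.793*I)
m - t(N) = I*√701427/12 - (145 + (113/121)² + 188*(113/121)) = I*√701427/12 - (145 + 12769/14641 + 21244/121) = I*√701427/12 - 1*4706238/14641 = I*√701427/12 - 4706238/14641 = -4706238/14641 + I*√701427/12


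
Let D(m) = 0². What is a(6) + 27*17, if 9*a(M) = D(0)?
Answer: 459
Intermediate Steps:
D(m) = 0
a(M) = 0 (a(M) = (⅑)*0 = 0)
a(6) + 27*17 = 0 + 27*17 = 0 + 459 = 459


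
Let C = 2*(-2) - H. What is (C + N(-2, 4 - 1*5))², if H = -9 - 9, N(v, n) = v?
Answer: 144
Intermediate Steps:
H = -18
C = 14 (C = 2*(-2) - 1*(-18) = -4 + 18 = 14)
(C + N(-2, 4 - 1*5))² = (14 - 2)² = 12² = 144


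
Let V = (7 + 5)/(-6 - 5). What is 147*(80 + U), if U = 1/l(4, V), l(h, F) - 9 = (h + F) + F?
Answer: 200151/17 ≈ 11774.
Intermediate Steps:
V = -12/11 (V = 12/(-11) = 12*(-1/11) = -12/11 ≈ -1.0909)
l(h, F) = 9 + h + 2*F (l(h, F) = 9 + ((h + F) + F) = 9 + ((F + h) + F) = 9 + (h + 2*F) = 9 + h + 2*F)
U = 11/119 (U = 1/(9 + 4 + 2*(-12/11)) = 1/(9 + 4 - 24/11) = 1/(119/11) = 11/119 ≈ 0.092437)
147*(80 + U) = 147*(80 + 11/119) = 147*(9531/119) = 200151/17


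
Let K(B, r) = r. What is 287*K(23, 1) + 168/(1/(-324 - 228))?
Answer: -92449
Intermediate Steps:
287*K(23, 1) + 168/(1/(-324 - 228)) = 287*1 + 168/(1/(-324 - 228)) = 287 + 168/(1/(-552)) = 287 + 168/(-1/552) = 287 + 168*(-552) = 287 - 92736 = -92449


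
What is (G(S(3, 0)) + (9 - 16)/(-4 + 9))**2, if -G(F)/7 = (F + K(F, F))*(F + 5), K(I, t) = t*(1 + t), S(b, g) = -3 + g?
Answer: 47089/25 ≈ 1883.6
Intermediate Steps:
G(F) = -7*(5 + F)*(F + F*(1 + F)) (G(F) = -7*(F + F*(1 + F))*(F + 5) = -7*(F + F*(1 + F))*(5 + F) = -7*(5 + F)*(F + F*(1 + F)))
(G(S(3, 0)) + (9 - 16)/(-4 + 9))**2 = (7*(-3 + 0)*(-10 - (-3 + 0)**2 - 7*(-3 + 0)) + (9 - 16)/(-4 + 9))**2 = (7*(-3)*(-10 - 1*(-3)**2 - 7*(-3)) - 7/5)**2 = (7*(-3)*(-10 - 1*9 + 21) - 7*1/5)**2 = (7*(-3)*(-10 - 9 + 21) - 7/5)**2 = (7*(-3)*2 - 7/5)**2 = (-42 - 7/5)**2 = (-217/5)**2 = 47089/25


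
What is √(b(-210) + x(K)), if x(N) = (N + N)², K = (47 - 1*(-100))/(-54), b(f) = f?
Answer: I*√14609/9 ≈ 13.43*I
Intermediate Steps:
K = -49/18 (K = (47 + 100)*(-1/54) = 147*(-1/54) = -49/18 ≈ -2.7222)
x(N) = 4*N² (x(N) = (2*N)² = 4*N²)
√(b(-210) + x(K)) = √(-210 + 4*(-49/18)²) = √(-210 + 4*(2401/324)) = √(-210 + 2401/81) = √(-14609/81) = I*√14609/9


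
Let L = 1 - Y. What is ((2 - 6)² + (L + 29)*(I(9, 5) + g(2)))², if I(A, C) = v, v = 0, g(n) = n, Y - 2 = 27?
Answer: 324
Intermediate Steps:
Y = 29 (Y = 2 + 27 = 29)
I(A, C) = 0
L = -28 (L = 1 - 1*29 = 1 - 29 = -28)
((2 - 6)² + (L + 29)*(I(9, 5) + g(2)))² = ((2 - 6)² + (-28 + 29)*(0 + 2))² = ((-4)² + 1*2)² = (16 + 2)² = 18² = 324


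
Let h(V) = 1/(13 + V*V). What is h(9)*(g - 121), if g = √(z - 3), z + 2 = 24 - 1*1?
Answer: -121/94 + 3*√2/94 ≈ -1.2421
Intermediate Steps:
z = 21 (z = -2 + (24 - 1*1) = -2 + (24 - 1) = -2 + 23 = 21)
h(V) = 1/(13 + V²)
g = 3*√2 (g = √(21 - 3) = √18 = 3*√2 ≈ 4.2426)
h(9)*(g - 121) = (3*√2 - 121)/(13 + 9²) = (-121 + 3*√2)/(13 + 81) = (-121 + 3*√2)/94 = -121/94 + 3*√2/94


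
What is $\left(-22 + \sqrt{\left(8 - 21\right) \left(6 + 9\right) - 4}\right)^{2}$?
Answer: $\left(22 - i \sqrt{199}\right)^{2} \approx 285.0 - 620.7 i$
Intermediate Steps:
$\left(-22 + \sqrt{\left(8 - 21\right) \left(6 + 9\right) - 4}\right)^{2} = \left(-22 + \sqrt{\left(-13\right) 15 - 4}\right)^{2} = \left(-22 + \sqrt{-195 - 4}\right)^{2} = \left(-22 + \sqrt{-199}\right)^{2} = \left(-22 + i \sqrt{199}\right)^{2}$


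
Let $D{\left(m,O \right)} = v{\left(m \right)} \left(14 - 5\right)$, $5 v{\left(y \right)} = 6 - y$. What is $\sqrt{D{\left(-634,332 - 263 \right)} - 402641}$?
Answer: $i \sqrt{401489} \approx 633.63 i$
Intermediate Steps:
$v{\left(y \right)} = \frac{6}{5} - \frac{y}{5}$ ($v{\left(y \right)} = \frac{6 - y}{5} = \frac{6}{5} - \frac{y}{5}$)
$D{\left(m,O \right)} = \frac{54}{5} - \frac{9 m}{5}$ ($D{\left(m,O \right)} = \left(\frac{6}{5} - \frac{m}{5}\right) \left(14 - 5\right) = \left(\frac{6}{5} - \frac{m}{5}\right) 9 = \frac{54}{5} - \frac{9 m}{5}$)
$\sqrt{D{\left(-634,332 - 263 \right)} - 402641} = \sqrt{\left(\frac{54}{5} - - \frac{5706}{5}\right) - 402641} = \sqrt{\left(\frac{54}{5} + \frac{5706}{5}\right) - 402641} = \sqrt{1152 - 402641} = \sqrt{-401489} = i \sqrt{401489}$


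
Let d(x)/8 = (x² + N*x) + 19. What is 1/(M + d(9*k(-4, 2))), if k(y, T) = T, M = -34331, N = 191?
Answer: -1/4083 ≈ -0.00024492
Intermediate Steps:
d(x) = 152 + 8*x² + 1528*x (d(x) = 8*((x² + 191*x) + 19) = 8*(19 + x² + 191*x) = 152 + 8*x² + 1528*x)
1/(M + d(9*k(-4, 2))) = 1/(-34331 + (152 + 8*(9*2)² + 1528*(9*2))) = 1/(-34331 + (152 + 8*18² + 1528*18)) = 1/(-34331 + (152 + 8*324 + 27504)) = 1/(-34331 + (152 + 2592 + 27504)) = 1/(-34331 + 30248) = 1/(-4083) = -1/4083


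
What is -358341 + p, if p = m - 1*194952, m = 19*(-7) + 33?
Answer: -553393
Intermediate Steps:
m = -100 (m = -133 + 33 = -100)
p = -195052 (p = -100 - 1*194952 = -100 - 194952 = -195052)
-358341 + p = -358341 - 195052 = -553393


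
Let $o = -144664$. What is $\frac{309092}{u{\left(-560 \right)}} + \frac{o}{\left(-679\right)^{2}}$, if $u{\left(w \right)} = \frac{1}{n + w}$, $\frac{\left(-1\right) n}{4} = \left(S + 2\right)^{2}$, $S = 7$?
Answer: $- \frac{125973611083112}{461041} \approx -2.7324 \cdot 10^{8}$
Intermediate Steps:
$n = -324$ ($n = - 4 \left(7 + 2\right)^{2} = - 4 \cdot 9^{2} = \left(-4\right) 81 = -324$)
$u{\left(w \right)} = \frac{1}{-324 + w}$
$\frac{309092}{u{\left(-560 \right)}} + \frac{o}{\left(-679\right)^{2}} = \frac{309092}{\frac{1}{-324 - 560}} - \frac{144664}{\left(-679\right)^{2}} = \frac{309092}{\frac{1}{-884}} - \frac{144664}{461041} = \frac{309092}{- \frac{1}{884}} - \frac{144664}{461041} = 309092 \left(-884\right) - \frac{144664}{461041} = -273237328 - \frac{144664}{461041} = - \frac{125973611083112}{461041}$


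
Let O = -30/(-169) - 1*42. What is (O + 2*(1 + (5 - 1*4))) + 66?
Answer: 4762/169 ≈ 28.178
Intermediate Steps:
O = -7068/169 (O = -30*(-1/169) - 42 = 30/169 - 42 = -7068/169 ≈ -41.823)
(O + 2*(1 + (5 - 1*4))) + 66 = (-7068/169 + 2*(1 + (5 - 1*4))) + 66 = (-7068/169 + 2*(1 + (5 - 4))) + 66 = (-7068/169 + 2*(1 + 1)) + 66 = (-7068/169 + 2*2) + 66 = (-7068/169 + 4) + 66 = -6392/169 + 66 = 4762/169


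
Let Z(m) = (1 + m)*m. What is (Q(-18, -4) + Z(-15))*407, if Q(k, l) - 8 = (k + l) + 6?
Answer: 82214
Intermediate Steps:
Q(k, l) = 14 + k + l (Q(k, l) = 8 + ((k + l) + 6) = 8 + (6 + k + l) = 14 + k + l)
Z(m) = m*(1 + m)
(Q(-18, -4) + Z(-15))*407 = ((14 - 18 - 4) - 15*(1 - 15))*407 = (-8 - 15*(-14))*407 = (-8 + 210)*407 = 202*407 = 82214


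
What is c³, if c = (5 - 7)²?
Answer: 64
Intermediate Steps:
c = 4 (c = (-2)² = 4)
c³ = 4³ = 64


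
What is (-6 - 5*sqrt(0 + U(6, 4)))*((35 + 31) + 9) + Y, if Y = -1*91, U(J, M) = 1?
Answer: -916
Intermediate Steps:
Y = -91
(-6 - 5*sqrt(0 + U(6, 4)))*((35 + 31) + 9) + Y = (-6 - 5*sqrt(0 + 1))*((35 + 31) + 9) - 91 = (-6 - 5*sqrt(1))*(66 + 9) - 91 = (-6 - 5*1)*75 - 91 = (-6 - 5)*75 - 91 = -11*75 - 91 = -825 - 91 = -916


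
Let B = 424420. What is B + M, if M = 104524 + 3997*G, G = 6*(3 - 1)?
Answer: 576908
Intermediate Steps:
G = 12 (G = 6*2 = 12)
M = 152488 (M = 104524 + 3997*12 = 104524 + 47964 = 152488)
B + M = 424420 + 152488 = 576908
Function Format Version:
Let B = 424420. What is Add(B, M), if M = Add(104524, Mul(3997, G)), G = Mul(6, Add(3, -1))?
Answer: 576908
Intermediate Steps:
G = 12 (G = Mul(6, 2) = 12)
M = 152488 (M = Add(104524, Mul(3997, 12)) = Add(104524, 47964) = 152488)
Add(B, M) = Add(424420, 152488) = 576908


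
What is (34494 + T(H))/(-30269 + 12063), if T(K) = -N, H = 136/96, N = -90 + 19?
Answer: -34565/18206 ≈ -1.8986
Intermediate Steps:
N = -71
H = 17/12 (H = 136*(1/96) = 17/12 ≈ 1.4167)
T(K) = 71 (T(K) = -1*(-71) = 71)
(34494 + T(H))/(-30269 + 12063) = (34494 + 71)/(-30269 + 12063) = 34565/(-18206) = 34565*(-1/18206) = -34565/18206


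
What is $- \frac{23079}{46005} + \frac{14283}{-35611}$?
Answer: $- \frac{492985228}{546094685} \approx -0.90275$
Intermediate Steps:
$- \frac{23079}{46005} + \frac{14283}{-35611} = \left(-23079\right) \frac{1}{46005} + 14283 \left(- \frac{1}{35611}\right) = - \frac{7693}{15335} - \frac{14283}{35611} = - \frac{492985228}{546094685}$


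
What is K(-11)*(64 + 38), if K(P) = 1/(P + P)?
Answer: -51/11 ≈ -4.6364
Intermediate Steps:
K(P) = 1/(2*P)
K(-11)*(64 + 38) = ((½)/(-11))*(64 + 38) = ((½)*(-1/11))*102 = -1/22*102 = -51/11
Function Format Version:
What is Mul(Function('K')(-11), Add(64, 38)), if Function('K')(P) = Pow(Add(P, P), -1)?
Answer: Rational(-51, 11) ≈ -4.6364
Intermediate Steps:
Function('K')(P) = Mul(Rational(1, 2), Pow(P, -1)) (Function('K')(P) = Pow(Mul(2, P), -1) = Mul(Rational(1, 2), Pow(P, -1)))
Mul(Function('K')(-11), Add(64, 38)) = Mul(Mul(Rational(1, 2), Pow(-11, -1)), Add(64, 38)) = Mul(Mul(Rational(1, 2), Rational(-1, 11)), 102) = Mul(Rational(-1, 22), 102) = Rational(-51, 11)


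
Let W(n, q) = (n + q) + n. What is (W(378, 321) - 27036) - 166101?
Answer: -192060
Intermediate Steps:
W(n, q) = q + 2*n
(W(378, 321) - 27036) - 166101 = ((321 + 2*378) - 27036) - 166101 = ((321 + 756) - 27036) - 166101 = (1077 - 27036) - 166101 = -25959 - 166101 = -192060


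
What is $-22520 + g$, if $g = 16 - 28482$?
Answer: $-50986$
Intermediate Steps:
$g = -28466$ ($g = 16 - 28482 = -28466$)
$-22520 + g = -22520 - 28466 = -50986$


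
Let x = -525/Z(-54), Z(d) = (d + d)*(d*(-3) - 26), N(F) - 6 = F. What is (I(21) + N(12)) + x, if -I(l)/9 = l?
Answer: -837041/4896 ≈ -170.96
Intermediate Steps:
I(l) = -9*l
N(F) = 6 + F
Z(d) = 2*d*(-26 - 3*d) (Z(d) = (2*d)*(-3*d - 26) = (2*d)*(-26 - 3*d) = 2*d*(-26 - 3*d))
x = 175/4896 (x = -525*1/(108*(26 + 3*(-54))) = -525*1/(108*(26 - 162)) = -525/((-2*(-54)*(-136))) = -525/(-14688) = -525*(-1/14688) = 175/4896 ≈ 0.035743)
(I(21) + N(12)) + x = (-9*21 + (6 + 12)) + 175/4896 = (-189 + 18) + 175/4896 = -171 + 175/4896 = -837041/4896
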